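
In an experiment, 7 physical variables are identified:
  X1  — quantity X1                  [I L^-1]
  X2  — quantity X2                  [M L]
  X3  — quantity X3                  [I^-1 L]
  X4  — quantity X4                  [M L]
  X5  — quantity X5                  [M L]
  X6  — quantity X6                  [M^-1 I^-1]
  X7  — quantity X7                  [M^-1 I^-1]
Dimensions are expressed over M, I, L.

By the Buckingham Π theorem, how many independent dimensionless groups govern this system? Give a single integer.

5

Dimensional matrix (M×I×L by X1×X2×X3×X4×X5×X6×X7):
  M: [ 0  1  0  1  1 -1 -1]
  I: [ 1  0 -1  0  0 -1 -1]
  L: [-1  1  1  1  1  0  0]
Row reduction gives pivot columns X1,X2; rank = 2
7 vars − rank 2 = 5 Π groups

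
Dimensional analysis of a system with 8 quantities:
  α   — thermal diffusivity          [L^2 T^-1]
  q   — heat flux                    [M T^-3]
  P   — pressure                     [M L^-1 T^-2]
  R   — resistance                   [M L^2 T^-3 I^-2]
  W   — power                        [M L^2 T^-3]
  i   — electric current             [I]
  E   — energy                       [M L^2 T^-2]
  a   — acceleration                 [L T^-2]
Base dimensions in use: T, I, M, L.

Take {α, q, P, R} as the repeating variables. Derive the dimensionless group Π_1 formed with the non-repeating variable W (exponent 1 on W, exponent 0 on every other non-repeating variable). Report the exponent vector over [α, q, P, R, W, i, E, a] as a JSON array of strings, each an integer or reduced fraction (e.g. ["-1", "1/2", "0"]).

["-2", "1", "-2", "0", "1", "0", "0", "0"]

Exponent matrix [T,I,M,L] × [α,q,P,R,W,i,E,a]:
  T: [-1 -3 -2 -3 -3  0 -2 -2]
  I: [ 0  0  0 -2  0  1  0  0]
  M: [ 0  1  1  1  1  0  1  0]
  L: [ 2  0 -1  2  2  0  2  1]
Echelon form has 4 nonzero rows (pivots: α,q,P,R)
Repeat: α,q,P,R; free: W,i,E,a
RREF:
  r0: [   1    0    0    0    2    1    3   -1]
  r1: [   0    1    0    0   -1 -1/2   -3    3]
  r2: [   0    0    1    0    2    1    4   -3]
  r3: [   0    0    0    1    0 -1/2    0    0]
Fix exponent of W at 1, i at 0, E at 0, a at 0; solve each RREF row for its pivot's exponent:
  r0: exp(α) + (2)·1 = 0 ⇒ exp(α) = -2
  r1: exp(q) + (-1)·1 = 0 ⇒ exp(q) = 1
  r2: exp(P) + (2)·1 = 0 ⇒ exp(P) = -2
  r3: exp(R) + (0)·1 = 0 ⇒ exp(R) = 0
Π_1 = α^-2 · q · P^-2 · W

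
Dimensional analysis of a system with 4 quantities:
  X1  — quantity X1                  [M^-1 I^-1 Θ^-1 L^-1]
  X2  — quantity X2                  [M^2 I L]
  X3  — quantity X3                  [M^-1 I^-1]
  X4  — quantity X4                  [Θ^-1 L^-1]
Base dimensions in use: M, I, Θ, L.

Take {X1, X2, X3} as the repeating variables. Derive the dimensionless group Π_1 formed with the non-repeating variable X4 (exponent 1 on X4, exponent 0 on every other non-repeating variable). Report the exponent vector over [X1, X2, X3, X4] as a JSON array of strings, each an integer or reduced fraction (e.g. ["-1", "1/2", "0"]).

["-1", "0", "1", "1"]

Dimensional matrix (M×I×Θ×L by X1×X2×X3×X4):
  M: [-1  2 -1  0]
  I: [-1  1 -1  0]
  Θ: [-1  0  0 -1]
  L: [-1  1  0 -1]
Row reduction gives pivot columns X1,X2,X3; rank = 3
Pivot set = {X1,X2,X3}, free = {X4}
RREF:
  r0: [   1    0    0    1]
  r1: [   0    1    0    0]
  r2: [   0    0    1   -1]
  r3: [   0    0    0    0]
Fix exponent of X4 at 1; solve each RREF row for its pivot's exponent:
  r0: exp(X1) + (1)·1 = 0 ⇒ exp(X1) = -1
  r1: exp(X2) + (0)·1 = 0 ⇒ exp(X2) = 0
  r2: exp(X3) + (-1)·1 = 0 ⇒ exp(X3) = 1
Π_1 = X1^-1 · X3 · X4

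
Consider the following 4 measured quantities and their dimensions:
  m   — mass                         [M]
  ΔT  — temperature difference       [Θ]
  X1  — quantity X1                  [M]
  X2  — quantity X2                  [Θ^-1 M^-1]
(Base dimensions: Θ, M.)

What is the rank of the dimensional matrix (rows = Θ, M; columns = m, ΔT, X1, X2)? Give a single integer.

2

Write exponents as rows Θ,M / cols m,ΔT,X1,X2:
  Θ: [ 0  1  0 -1]
  M: [ 1  0  1 -1]
Row reduction gives pivot columns m,ΔT; rank = 2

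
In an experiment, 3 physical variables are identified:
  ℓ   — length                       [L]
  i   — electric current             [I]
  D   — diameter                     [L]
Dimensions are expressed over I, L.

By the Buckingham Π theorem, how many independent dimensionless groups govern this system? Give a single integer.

Write exponents as rows I,L / cols ℓ,i,D:
  I: [ 0  1  0]
  L: [ 1  0  1]
Echelon form has 2 nonzero rows (pivots: ℓ,i)
n=3, r=2 ⇒ 1 dimensionless group

1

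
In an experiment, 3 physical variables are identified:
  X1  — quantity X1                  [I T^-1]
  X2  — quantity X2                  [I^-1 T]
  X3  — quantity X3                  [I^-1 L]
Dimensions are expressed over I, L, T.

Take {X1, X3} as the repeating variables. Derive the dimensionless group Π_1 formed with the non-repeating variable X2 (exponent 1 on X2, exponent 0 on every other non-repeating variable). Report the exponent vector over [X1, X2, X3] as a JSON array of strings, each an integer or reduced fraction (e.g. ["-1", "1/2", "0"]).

Exponent matrix [I,L,T] × [X1,X2,X3]:
  I: [ 1 -1 -1]
  L: [ 0  0  1]
  T: [-1  1  0]
Row reduction gives pivot columns X1,X3; rank = 2
Repeat: X1,X3; free: X2
RREF:
  r0: [   1   -1    0]
  r1: [   0    0    1]
  r2: [   0    0    0]
Fix exponent of X2 at 1; solve each RREF row for its pivot's exponent:
  r0: exp(X1) + (-1)·1 = 0 ⇒ exp(X1) = 1
  r1: exp(X3) + (0)·1 = 0 ⇒ exp(X3) = 0
Π_1 = X1 · X2

["1", "1", "0"]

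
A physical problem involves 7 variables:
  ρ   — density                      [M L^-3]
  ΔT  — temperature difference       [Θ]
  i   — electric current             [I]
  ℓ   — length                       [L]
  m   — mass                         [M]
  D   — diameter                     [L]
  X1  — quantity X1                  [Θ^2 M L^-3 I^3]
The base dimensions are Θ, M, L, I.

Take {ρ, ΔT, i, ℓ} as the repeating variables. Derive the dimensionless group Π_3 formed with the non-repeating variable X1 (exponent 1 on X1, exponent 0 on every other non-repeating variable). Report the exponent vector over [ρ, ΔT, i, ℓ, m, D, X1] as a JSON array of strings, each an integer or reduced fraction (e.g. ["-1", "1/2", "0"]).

Exponent matrix [Θ,M,L,I] × [ρ,ΔT,i,ℓ,m,D,X1]:
  Θ: [ 0  1  0  0  0  0  2]
  M: [ 1  0  0  0  1  0  1]
  L: [-3  0  0  1  0  1 -3]
  I: [ 0  0  1  0  0  0  3]
RREF → pivots at {ρ,ΔT,i,ℓ} ⇒ r = 4
Pivot set = {ρ,ΔT,i,ℓ}, free = {m,D,X1}
RREF:
  r0: [   1    0    0    0    1    0    1]
  r1: [   0    1    0    0    0    0    2]
  r2: [   0    0    1    0    0    0    3]
  r3: [   0    0    0    1    3    1    0]
Fix exponent of X1 at 1, m at 0, D at 0; solve each RREF row for its pivot's exponent:
  r0: exp(ρ) + (1)·1 = 0 ⇒ exp(ρ) = -1
  r1: exp(ΔT) + (2)·1 = 0 ⇒ exp(ΔT) = -2
  r2: exp(i) + (3)·1 = 0 ⇒ exp(i) = -3
  r3: exp(ℓ) + (0)·1 = 0 ⇒ exp(ℓ) = 0
Π_3 = ρ^-1 · ΔT^-2 · i^-3 · X1

["-1", "-2", "-3", "0", "0", "0", "1"]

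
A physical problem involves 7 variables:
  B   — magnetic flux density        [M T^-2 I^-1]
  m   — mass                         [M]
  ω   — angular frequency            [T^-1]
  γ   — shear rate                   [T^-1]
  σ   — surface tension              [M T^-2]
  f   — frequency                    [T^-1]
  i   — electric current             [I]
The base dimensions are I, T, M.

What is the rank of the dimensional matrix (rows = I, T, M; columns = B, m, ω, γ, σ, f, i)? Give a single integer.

3

Exponent matrix [I,T,M] × [B,m,ω,γ,σ,f,i]:
  I: [-1  0  0  0  0  0  1]
  T: [-2  0 -1 -1 -2 -1  0]
  M: [ 1  1  0  0  1  0  0]
Echelon form has 3 nonzero rows (pivots: B,m,ω)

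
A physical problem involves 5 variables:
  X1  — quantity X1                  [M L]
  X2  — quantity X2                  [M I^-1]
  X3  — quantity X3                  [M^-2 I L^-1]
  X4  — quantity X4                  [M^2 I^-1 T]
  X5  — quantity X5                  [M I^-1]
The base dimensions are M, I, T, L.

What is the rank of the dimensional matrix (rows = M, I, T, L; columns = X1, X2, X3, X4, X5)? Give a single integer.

Exponent matrix [M,I,T,L] × [X1,X2,X3,X4,X5]:
  M: [ 1  1 -2  2  1]
  I: [ 0 -1  1 -1 -1]
  T: [ 0  0  0  1  0]
  L: [ 1  0 -1  0  0]
Echelon form has 3 nonzero rows (pivots: X1,X2,X4)

3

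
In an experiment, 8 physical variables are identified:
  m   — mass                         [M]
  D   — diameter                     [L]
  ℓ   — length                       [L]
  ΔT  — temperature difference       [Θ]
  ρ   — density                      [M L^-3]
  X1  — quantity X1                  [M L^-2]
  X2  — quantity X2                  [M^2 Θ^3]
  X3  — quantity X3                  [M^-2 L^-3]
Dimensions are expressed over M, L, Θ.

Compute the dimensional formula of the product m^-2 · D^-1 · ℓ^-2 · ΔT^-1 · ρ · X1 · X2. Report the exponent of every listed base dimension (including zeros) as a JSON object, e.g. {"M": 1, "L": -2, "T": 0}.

{"M": 2, "L": -8, "Θ": 2}

Write exponents as rows M,L,Θ / cols m,D,ℓ,ΔT,ρ,X1,X2,X3:
  M: [ 1  0  0  0  1  1  2 -2]
  L: [ 0  1  1  0 -3 -2  0 -3]
  Θ: [ 0  0  0  1  0  0  3  0]
  [M]: (-2)·1+(-1)·0+(-2)·0+(-1)·0+(1)·1+(1)·1+(1)·2 = 2
  [L]: (-2)·0+(-1)·1+(-2)·1+(-1)·0+(1)·-3+(1)·-2+(1)·0 = -8
  [Θ]: (-2)·0+(-1)·0+(-2)·0+(-1)·1+(1)·0+(1)·0+(1)·3 = 2
⇒ M^2 L^-8 Θ^2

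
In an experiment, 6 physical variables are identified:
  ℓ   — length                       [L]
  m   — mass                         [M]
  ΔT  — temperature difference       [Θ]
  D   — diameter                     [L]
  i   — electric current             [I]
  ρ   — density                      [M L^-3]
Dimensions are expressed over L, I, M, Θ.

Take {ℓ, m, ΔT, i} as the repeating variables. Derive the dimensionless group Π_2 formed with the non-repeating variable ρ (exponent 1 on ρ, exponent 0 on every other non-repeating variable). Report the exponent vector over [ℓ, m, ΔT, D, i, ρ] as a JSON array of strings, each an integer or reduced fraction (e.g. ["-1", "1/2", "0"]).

["3", "-1", "0", "0", "0", "1"]

Write exponents as rows L,I,M,Θ / cols ℓ,m,ΔT,D,i,ρ:
  L: [ 1  0  0  1  0 -3]
  I: [ 0  0  0  0  1  0]
  M: [ 0  1  0  0  0  1]
  Θ: [ 0  0  1  0  0  0]
Row reduction gives pivot columns ℓ,m,ΔT,i; rank = 4
Repeat: ℓ,m,ΔT,i; free: D,ρ
RREF:
  r0: [   1    0    0    1    0   -3]
  r1: [   0    1    0    0    0    1]
  r2: [   0    0    1    0    0    0]
  r3: [   0    0    0    0    1    0]
Fix exponent of ρ at 1, D at 0; solve each RREF row for its pivot's exponent:
  r0: exp(ℓ) + (-3)·1 = 0 ⇒ exp(ℓ) = 3
  r1: exp(m) + (1)·1 = 0 ⇒ exp(m) = -1
  r2: exp(ΔT) + (0)·1 = 0 ⇒ exp(ΔT) = 0
  r3: exp(i) + (0)·1 = 0 ⇒ exp(i) = 0
Π_2 = ℓ^3 · m^-1 · ρ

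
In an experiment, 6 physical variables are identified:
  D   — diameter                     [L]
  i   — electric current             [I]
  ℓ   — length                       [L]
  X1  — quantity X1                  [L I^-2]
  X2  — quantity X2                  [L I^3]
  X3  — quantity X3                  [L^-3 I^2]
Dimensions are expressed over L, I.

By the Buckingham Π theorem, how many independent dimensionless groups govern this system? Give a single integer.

4

Exponent matrix [L,I] × [D,i,ℓ,X1,X2,X3]:
  L: [ 1  0  1  1  1 -3]
  I: [ 0  1  0 -2  3  2]
Row reduction gives pivot columns D,i; rank = 2
Π count = n − r = 6 − 2 = 4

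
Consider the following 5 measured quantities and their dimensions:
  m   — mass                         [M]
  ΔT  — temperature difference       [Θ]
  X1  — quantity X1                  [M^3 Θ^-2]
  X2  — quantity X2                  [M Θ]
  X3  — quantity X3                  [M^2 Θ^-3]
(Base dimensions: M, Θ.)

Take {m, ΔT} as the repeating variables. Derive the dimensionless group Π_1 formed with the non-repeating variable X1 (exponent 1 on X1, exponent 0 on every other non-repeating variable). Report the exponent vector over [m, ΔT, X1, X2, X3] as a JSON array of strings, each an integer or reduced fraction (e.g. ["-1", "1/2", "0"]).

Dimensional matrix (M×Θ by m×ΔT×X1×X2×X3):
  M: [ 1  0  3  1  2]
  Θ: [ 0  1 -2  1 -3]
Echelon form has 2 nonzero rows (pivots: m,ΔT)
Repeat: m,ΔT; free: X1,X2,X3
RREF:
  r0: [   1    0    3    1    2]
  r1: [   0    1   -2    1   -3]
Fix exponent of X1 at 1, X2 at 0, X3 at 0; solve each RREF row for its pivot's exponent:
  r0: exp(m) + (3)·1 = 0 ⇒ exp(m) = -3
  r1: exp(ΔT) + (-2)·1 = 0 ⇒ exp(ΔT) = 2
Π_1 = m^-3 · ΔT^2 · X1

["-3", "2", "1", "0", "0"]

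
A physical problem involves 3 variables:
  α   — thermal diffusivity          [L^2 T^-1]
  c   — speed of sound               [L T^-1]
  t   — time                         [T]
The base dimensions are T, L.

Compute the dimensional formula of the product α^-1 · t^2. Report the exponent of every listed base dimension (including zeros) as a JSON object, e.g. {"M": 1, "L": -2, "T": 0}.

{"T": 3, "L": -2}

Exponent matrix [T,L] × [α,c,t]:
  T: [-1 -1  1]
  L: [ 2  1  0]
  [T]: (-1)·-1+(2)·1 = 3
  [L]: (-1)·2+(2)·0 = -2
⇒ T^3 L^-2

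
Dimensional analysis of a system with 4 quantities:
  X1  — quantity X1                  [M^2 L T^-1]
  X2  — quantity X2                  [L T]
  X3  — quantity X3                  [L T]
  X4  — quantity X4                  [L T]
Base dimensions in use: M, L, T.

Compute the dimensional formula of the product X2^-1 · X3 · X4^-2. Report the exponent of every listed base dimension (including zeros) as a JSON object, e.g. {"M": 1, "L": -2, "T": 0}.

Exponent matrix [M,L,T] × [X1,X2,X3,X4]:
  M: [ 2  0  0  0]
  L: [ 1  1  1  1]
  T: [-1  1  1  1]
  [M]: (-1)·0+(1)·0+(-2)·0 = 0
  [L]: (-1)·1+(1)·1+(-2)·1 = -2
  [T]: (-1)·1+(1)·1+(-2)·1 = -2
⇒ L^-2 T^-2

{"M": 0, "L": -2, "T": -2}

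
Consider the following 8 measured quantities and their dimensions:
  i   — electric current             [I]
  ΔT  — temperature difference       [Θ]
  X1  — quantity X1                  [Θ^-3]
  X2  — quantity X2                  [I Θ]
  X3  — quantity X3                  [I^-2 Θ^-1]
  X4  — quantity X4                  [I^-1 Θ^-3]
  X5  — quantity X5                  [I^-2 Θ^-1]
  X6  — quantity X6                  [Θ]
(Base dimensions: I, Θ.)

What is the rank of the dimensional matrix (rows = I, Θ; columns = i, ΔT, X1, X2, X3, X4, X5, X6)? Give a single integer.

Exponent matrix [I,Θ] × [i,ΔT,X1,X2,X3,X4,X5,X6]:
  I: [ 1  0  0  1 -2 -1 -2  0]
  Θ: [ 0  1 -3  1 -1 -3 -1  1]
RREF → pivots at {i,ΔT} ⇒ r = 2

2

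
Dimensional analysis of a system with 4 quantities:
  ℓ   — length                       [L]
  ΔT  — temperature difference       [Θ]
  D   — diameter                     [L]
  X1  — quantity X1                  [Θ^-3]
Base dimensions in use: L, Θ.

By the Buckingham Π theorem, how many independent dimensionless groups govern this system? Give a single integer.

2

Write exponents as rows L,Θ / cols ℓ,ΔT,D,X1:
  L: [ 1  0  1  0]
  Θ: [ 0  1  0 -3]
Row reduction gives pivot columns ℓ,ΔT; rank = 2
Π count = n − r = 4 − 2 = 2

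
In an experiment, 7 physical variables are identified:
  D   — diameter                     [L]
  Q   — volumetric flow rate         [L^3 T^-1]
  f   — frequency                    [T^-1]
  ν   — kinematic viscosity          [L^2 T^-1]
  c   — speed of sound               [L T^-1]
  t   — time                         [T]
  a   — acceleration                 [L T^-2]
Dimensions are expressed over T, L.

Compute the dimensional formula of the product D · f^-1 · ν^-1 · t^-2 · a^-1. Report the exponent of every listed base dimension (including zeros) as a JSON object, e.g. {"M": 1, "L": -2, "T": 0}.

Exponent matrix [T,L] × [D,Q,f,ν,c,t,a]:
  T: [ 0 -1 -1 -1 -1  1 -2]
  L: [ 1  3  0  2  1  0  1]
  [T]: (1)·0+(-1)·-1+(-1)·-1+(-2)·1+(-1)·-2 = 2
  [L]: (1)·1+(-1)·0+(-1)·2+(-2)·0+(-1)·1 = -2
⇒ T^2 L^-2

{"T": 2, "L": -2}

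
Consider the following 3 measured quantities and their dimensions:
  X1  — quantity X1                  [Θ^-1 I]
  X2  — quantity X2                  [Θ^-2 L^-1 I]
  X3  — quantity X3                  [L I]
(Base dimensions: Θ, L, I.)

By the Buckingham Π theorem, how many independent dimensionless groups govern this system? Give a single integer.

Dimensional matrix (Θ×L×I by X1×X2×X3):
  Θ: [-1 -2  0]
  L: [ 0 -1  1]
  I: [ 1  1  1]
RREF → pivots at {X1,X2} ⇒ r = 2
n=3, r=2 ⇒ 1 dimensionless group

1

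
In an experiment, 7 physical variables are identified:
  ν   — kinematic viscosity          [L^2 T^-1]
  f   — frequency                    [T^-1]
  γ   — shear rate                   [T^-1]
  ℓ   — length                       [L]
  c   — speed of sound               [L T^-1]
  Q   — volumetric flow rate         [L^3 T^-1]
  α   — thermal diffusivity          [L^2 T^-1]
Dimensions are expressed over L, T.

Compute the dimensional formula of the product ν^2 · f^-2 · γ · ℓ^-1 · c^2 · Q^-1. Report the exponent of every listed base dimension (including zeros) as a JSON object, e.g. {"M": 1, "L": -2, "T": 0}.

{"L": 2, "T": -2}

Write exponents as rows L,T / cols ν,f,γ,ℓ,c,Q,α:
  L: [ 2  0  0  1  1  3  2]
  T: [-1 -1 -1  0 -1 -1 -1]
  [L]: (2)·2+(-2)·0+(1)·0+(-1)·1+(2)·1+(-1)·3 = 2
  [T]: (2)·-1+(-2)·-1+(1)·-1+(-1)·0+(2)·-1+(-1)·-1 = -2
⇒ L^2 T^-2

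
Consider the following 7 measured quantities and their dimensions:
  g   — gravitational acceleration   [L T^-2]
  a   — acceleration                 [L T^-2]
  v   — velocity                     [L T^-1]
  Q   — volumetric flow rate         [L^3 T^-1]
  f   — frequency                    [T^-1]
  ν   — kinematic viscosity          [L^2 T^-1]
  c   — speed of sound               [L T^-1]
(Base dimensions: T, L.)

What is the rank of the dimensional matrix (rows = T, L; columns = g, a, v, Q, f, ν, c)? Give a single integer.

2

Dimensional matrix (T×L by g×a×v×Q×f×ν×c):
  T: [-2 -2 -1 -1 -1 -1 -1]
  L: [ 1  1  1  3  0  2  1]
Row reduction gives pivot columns g,v; rank = 2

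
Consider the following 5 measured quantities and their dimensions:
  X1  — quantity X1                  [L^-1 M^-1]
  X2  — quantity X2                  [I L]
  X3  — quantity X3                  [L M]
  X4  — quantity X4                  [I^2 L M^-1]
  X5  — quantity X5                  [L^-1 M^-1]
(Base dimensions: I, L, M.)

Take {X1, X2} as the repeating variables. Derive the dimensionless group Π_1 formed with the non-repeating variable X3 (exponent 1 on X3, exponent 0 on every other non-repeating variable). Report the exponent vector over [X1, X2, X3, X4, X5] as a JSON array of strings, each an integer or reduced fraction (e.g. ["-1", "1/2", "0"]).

Write exponents as rows I,L,M / cols X1,X2,X3,X4,X5:
  I: [ 0  1  0  2  0]
  L: [-1  1  1  1 -1]
  M: [-1  0  1 -1 -1]
Row reduction gives pivot columns X1,X2; rank = 2
Repeat: X1,X2; free: X3,X4,X5
RREF:
  r0: [   1    0   -1    1    1]
  r1: [   0    1    0    2    0]
  r2: [   0    0    0    0    0]
Fix exponent of X3 at 1, X4 at 0, X5 at 0; solve each RREF row for its pivot's exponent:
  r0: exp(X1) + (-1)·1 = 0 ⇒ exp(X1) = 1
  r1: exp(X2) + (0)·1 = 0 ⇒ exp(X2) = 0
Π_1 = X1 · X3

["1", "0", "1", "0", "0"]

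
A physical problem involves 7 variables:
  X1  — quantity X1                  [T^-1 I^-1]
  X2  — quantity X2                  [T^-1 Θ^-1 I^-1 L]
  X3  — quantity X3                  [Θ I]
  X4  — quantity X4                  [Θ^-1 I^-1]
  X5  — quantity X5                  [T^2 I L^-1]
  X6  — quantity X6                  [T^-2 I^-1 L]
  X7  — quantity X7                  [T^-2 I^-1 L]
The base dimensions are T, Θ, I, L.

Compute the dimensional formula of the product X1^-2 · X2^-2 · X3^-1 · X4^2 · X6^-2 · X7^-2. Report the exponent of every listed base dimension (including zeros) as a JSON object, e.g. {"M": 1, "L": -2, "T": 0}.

{"T": 12, "Θ": -1, "I": 5, "L": -6}

Write exponents as rows T,Θ,I,L / cols X1,X2,X3,X4,X5,X6,X7:
  T: [-1 -1  0  0  2 -2 -2]
  Θ: [ 0 -1  1 -1  0  0  0]
  I: [-1 -1  1 -1  1 -1 -1]
  L: [ 0  1  0  0 -1  1  1]
  [T]: (-2)·-1+(-2)·-1+(-1)·0+(2)·0+(-2)·-2+(-2)·-2 = 12
  [Θ]: (-2)·0+(-2)·-1+(-1)·1+(2)·-1+(-2)·0+(-2)·0 = -1
  [I]: (-2)·-1+(-2)·-1+(-1)·1+(2)·-1+(-2)·-1+(-2)·-1 = 5
  [L]: (-2)·0+(-2)·1+(-1)·0+(2)·0+(-2)·1+(-2)·1 = -6
⇒ T^12 Θ^-1 I^5 L^-6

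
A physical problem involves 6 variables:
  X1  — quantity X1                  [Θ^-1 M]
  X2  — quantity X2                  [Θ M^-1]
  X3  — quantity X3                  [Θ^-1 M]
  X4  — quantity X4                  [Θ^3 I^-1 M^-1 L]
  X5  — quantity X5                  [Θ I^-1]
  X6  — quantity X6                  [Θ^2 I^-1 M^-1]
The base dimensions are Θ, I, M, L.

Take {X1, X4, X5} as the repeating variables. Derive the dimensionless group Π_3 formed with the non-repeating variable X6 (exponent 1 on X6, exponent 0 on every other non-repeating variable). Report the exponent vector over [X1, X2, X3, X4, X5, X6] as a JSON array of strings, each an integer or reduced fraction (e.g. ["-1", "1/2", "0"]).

["1", "0", "0", "0", "-1", "1"]

Dimensional matrix (Θ×I×M×L by X1×X2×X3×X4×X5×X6):
  Θ: [-1  1 -1  3  1  2]
  I: [ 0  0  0 -1 -1 -1]
  M: [ 1 -1  1 -1  0 -1]
  L: [ 0  0  0  1  0  0]
RREF → pivots at {X1,X4,X5} ⇒ r = 3
Pivot set = {X1,X4,X5}, free = {X2,X3,X6}
RREF:
  r0: [   1   -1    1    0    0   -1]
  r1: [   0    0    0    1    0    0]
  r2: [   0    0    0    0    1    1]
  r3: [   0    0    0    0    0    0]
Fix exponent of X6 at 1, X2 at 0, X3 at 0; solve each RREF row for its pivot's exponent:
  r0: exp(X1) + (-1)·1 = 0 ⇒ exp(X1) = 1
  r1: exp(X4) + (0)·1 = 0 ⇒ exp(X4) = 0
  r2: exp(X5) + (1)·1 = 0 ⇒ exp(X5) = -1
Π_3 = X1 · X5^-1 · X6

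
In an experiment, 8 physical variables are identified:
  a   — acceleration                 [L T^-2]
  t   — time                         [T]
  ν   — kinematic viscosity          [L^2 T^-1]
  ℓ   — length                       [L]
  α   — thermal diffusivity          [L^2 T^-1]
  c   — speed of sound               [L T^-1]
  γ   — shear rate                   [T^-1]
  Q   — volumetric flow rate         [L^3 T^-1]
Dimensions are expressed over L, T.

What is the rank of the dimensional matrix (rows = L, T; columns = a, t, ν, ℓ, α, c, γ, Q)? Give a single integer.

Dimensional matrix (L×T by a×t×ν×ℓ×α×c×γ×Q):
  L: [ 1  0  2  1  2  1  0  3]
  T: [-2  1 -1  0 -1 -1 -1 -1]
RREF → pivots at {a,t} ⇒ r = 2

2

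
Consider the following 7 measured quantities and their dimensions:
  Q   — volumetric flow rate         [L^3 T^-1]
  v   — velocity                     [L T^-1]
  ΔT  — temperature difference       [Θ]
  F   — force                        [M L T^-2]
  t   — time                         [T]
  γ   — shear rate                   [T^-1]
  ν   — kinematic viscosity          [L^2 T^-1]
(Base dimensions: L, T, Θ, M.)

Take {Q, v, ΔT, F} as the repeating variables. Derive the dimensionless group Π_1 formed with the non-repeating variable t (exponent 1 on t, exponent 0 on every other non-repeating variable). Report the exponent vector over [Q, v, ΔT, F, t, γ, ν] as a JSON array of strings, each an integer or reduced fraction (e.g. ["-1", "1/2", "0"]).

["-1/2", "3/2", "0", "0", "1", "0", "0"]

Dimensional matrix (L×T×Θ×M by Q×v×ΔT×F×t×γ×ν):
  L: [ 3  1  0  1  0  0  2]
  T: [-1 -1  0 -2  1 -1 -1]
  Θ: [ 0  0  1  0  0  0  0]
  M: [ 0  0  0  1  0  0  0]
RREF → pivots at {Q,v,ΔT,F} ⇒ r = 4
Pivot set = {Q,v,ΔT,F}, free = {t,γ,ν}
RREF:
  r0: [   1    0    0    0  1/2 -1/2  1/2]
  r1: [   0    1    0    0 -3/2  3/2  1/2]
  r2: [   0    0    1    0    0    0    0]
  r3: [   0    0    0    1    0    0    0]
Fix exponent of t at 1, γ at 0, ν at 0; solve each RREF row for its pivot's exponent:
  r0: exp(Q) + (1/2)·1 = 0 ⇒ exp(Q) = -1/2
  r1: exp(v) + (-3/2)·1 = 0 ⇒ exp(v) = 3/2
  r2: exp(ΔT) + (0)·1 = 0 ⇒ exp(ΔT) = 0
  r3: exp(F) + (0)·1 = 0 ⇒ exp(F) = 0
Π_1 = Q^(-1/2) · v^(3/2) · t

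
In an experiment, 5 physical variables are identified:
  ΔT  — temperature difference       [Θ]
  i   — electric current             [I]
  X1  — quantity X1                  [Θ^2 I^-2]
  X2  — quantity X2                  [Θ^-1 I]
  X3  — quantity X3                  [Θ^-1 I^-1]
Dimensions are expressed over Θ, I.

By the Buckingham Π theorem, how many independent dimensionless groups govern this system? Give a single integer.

Dimensional matrix (Θ×I by ΔT×i×X1×X2×X3):
  Θ: [ 1  0  2 -1 -1]
  I: [ 0  1 -2  1 -1]
RREF → pivots at {ΔT,i} ⇒ r = 2
Π count = n − r = 5 − 2 = 3

3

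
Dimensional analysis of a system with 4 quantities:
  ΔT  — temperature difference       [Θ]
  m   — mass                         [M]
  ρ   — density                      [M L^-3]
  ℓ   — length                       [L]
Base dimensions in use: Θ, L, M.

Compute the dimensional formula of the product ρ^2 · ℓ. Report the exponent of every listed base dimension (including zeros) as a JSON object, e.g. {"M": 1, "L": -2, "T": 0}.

Write exponents as rows Θ,L,M / cols ΔT,m,ρ,ℓ:
  Θ: [ 1  0  0  0]
  L: [ 0  0 -3  1]
  M: [ 0  1  1  0]
  [Θ]: (2)·0+(1)·0 = 0
  [L]: (2)·-3+(1)·1 = -5
  [M]: (2)·1+(1)·0 = 2
⇒ L^-5 M^2

{"Θ": 0, "L": -5, "M": 2}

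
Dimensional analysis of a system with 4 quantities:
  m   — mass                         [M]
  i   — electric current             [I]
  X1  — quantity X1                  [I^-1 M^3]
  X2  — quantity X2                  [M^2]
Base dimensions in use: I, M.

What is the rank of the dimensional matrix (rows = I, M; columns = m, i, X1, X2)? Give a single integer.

Write exponents as rows I,M / cols m,i,X1,X2:
  I: [ 0  1 -1  0]
  M: [ 1  0  3  2]
Row reduction gives pivot columns m,i; rank = 2

2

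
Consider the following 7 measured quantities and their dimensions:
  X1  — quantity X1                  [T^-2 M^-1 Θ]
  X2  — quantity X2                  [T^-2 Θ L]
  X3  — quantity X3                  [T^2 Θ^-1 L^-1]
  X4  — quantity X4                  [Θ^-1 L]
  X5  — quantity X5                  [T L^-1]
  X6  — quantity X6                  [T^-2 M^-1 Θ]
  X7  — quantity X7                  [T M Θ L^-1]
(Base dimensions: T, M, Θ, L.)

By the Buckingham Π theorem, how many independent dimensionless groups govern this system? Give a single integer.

4

Write exponents as rows T,M,Θ,L / cols X1,X2,X3,X4,X5,X6,X7:
  T: [-2 -2  2  0  1 -2  1]
  M: [-1  0  0  0  0 -1  1]
  Θ: [ 1  1 -1 -1  0  1  1]
  L: [ 0  1 -1  1 -1  0 -1]
Row reduction gives pivot columns X1,X2,X4; rank = 3
n=7, r=3 ⇒ 4 dimensionless groups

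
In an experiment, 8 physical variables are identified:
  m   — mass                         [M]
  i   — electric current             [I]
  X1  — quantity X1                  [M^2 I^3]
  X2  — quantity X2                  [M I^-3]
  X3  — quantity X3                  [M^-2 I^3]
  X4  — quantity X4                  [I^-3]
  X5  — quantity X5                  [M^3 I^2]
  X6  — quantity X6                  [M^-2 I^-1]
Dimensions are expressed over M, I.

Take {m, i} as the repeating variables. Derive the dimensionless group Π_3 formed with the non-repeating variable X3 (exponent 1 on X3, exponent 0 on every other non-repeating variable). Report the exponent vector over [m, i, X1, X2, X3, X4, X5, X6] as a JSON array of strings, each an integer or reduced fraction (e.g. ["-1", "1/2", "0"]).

Dimensional matrix (M×I by m×i×X1×X2×X3×X4×X5×X6):
  M: [ 1  0  2  1 -2  0  3 -2]
  I: [ 0  1  3 -3  3 -3  2 -1]
RREF → pivots at {m,i} ⇒ r = 2
Repeat: m,i; free: X1,X2,X3,X4,X5,X6
RREF:
  r0: [   1    0    2    1   -2    0    3   -2]
  r1: [   0    1    3   -3    3   -3    2   -1]
Fix exponent of X3 at 1, X1 at 0, X2 at 0, X4 at 0, X5 at 0, X6 at 0; solve each RREF row for its pivot's exponent:
  r0: exp(m) + (-2)·1 = 0 ⇒ exp(m) = 2
  r1: exp(i) + (3)·1 = 0 ⇒ exp(i) = -3
Π_3 = m^2 · i^-3 · X3

["2", "-3", "0", "0", "1", "0", "0", "0"]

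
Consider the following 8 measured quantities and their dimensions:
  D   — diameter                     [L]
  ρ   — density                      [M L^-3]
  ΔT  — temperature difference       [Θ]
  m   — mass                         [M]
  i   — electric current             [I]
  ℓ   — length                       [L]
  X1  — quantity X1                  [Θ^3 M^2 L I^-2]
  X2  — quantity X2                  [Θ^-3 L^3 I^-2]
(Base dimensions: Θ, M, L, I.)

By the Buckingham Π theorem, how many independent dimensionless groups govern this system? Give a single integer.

Exponent matrix [Θ,M,L,I] × [D,ρ,ΔT,m,i,ℓ,X1,X2]:
  Θ: [ 0  0  1  0  0  0  3 -3]
  M: [ 0  1  0  1  0  0  2  0]
  L: [ 1 -3  0  0  0  1  1  3]
  I: [ 0  0  0  0  1  0 -2 -2]
Row reduction gives pivot columns D,ρ,ΔT,i; rank = 4
8 vars − rank 4 = 4 Π groups

4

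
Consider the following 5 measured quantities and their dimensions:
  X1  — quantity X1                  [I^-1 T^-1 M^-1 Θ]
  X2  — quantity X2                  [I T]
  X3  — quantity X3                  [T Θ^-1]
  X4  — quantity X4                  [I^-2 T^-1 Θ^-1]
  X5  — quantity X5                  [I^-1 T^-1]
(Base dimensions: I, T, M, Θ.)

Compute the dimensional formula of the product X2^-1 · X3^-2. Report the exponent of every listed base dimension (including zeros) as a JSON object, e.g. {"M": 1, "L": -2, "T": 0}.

{"I": -1, "T": -3, "M": 0, "Θ": 2}

Write exponents as rows I,T,M,Θ / cols X1,X2,X3,X4,X5:
  I: [-1  1  0 -2 -1]
  T: [-1  1  1 -1 -1]
  M: [-1  0  0  0  0]
  Θ: [ 1  0 -1 -1  0]
  [I]: (-1)·1+(-2)·0 = -1
  [T]: (-1)·1+(-2)·1 = -3
  [M]: (-1)·0+(-2)·0 = 0
  [Θ]: (-1)·0+(-2)·-1 = 2
⇒ I^-1 T^-3 Θ^2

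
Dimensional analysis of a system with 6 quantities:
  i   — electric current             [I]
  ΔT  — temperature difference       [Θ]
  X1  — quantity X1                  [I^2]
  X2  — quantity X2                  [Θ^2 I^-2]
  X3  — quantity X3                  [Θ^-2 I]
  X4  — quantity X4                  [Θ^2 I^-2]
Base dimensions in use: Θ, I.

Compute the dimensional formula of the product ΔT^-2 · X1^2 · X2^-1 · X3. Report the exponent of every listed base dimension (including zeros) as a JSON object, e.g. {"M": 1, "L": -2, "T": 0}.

Exponent matrix [Θ,I] × [i,ΔT,X1,X2,X3,X4]:
  Θ: [ 0  1  0  2 -2  2]
  I: [ 1  0  2 -2  1 -2]
  [Θ]: (-2)·1+(2)·0+(-1)·2+(1)·-2 = -6
  [I]: (-2)·0+(2)·2+(-1)·-2+(1)·1 = 7
⇒ Θ^-6 I^7

{"Θ": -6, "I": 7}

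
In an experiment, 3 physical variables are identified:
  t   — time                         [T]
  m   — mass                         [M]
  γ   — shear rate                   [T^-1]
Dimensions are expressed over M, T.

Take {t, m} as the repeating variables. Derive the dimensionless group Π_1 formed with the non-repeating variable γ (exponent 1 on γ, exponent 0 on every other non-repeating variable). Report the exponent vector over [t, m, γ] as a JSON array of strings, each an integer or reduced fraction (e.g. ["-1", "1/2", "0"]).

Exponent matrix [M,T] × [t,m,γ]:
  M: [ 0  1  0]
  T: [ 1  0 -1]
RREF → pivots at {t,m} ⇒ r = 2
Repeat: t,m; free: γ
RREF:
  r0: [   1    0   -1]
  r1: [   0    1    0]
Fix exponent of γ at 1; solve each RREF row for its pivot's exponent:
  r0: exp(t) + (-1)·1 = 0 ⇒ exp(t) = 1
  r1: exp(m) + (0)·1 = 0 ⇒ exp(m) = 0
Π_1 = t · γ

["1", "0", "1"]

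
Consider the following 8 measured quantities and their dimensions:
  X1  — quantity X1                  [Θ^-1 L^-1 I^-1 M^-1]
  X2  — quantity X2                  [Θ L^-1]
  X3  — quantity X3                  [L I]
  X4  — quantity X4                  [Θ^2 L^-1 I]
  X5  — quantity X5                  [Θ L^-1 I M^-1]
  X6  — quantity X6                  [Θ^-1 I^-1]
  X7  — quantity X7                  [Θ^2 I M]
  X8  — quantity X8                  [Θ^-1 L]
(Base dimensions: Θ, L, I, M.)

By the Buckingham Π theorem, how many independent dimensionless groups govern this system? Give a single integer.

5

Dimensional matrix (Θ×L×I×M by X1×X2×X3×X4×X5×X6×X7×X8):
  Θ: [-1  1  0  2  1 -1  2 -1]
  L: [-1 -1  1 -1 -1  0  0  1]
  I: [-1  0  1  1  1 -1  1  0]
  M: [-1  0  0  0 -1  0  1  0]
Row reduction gives pivot columns X1,X2,X3; rank = 3
Π count = n − r = 8 − 3 = 5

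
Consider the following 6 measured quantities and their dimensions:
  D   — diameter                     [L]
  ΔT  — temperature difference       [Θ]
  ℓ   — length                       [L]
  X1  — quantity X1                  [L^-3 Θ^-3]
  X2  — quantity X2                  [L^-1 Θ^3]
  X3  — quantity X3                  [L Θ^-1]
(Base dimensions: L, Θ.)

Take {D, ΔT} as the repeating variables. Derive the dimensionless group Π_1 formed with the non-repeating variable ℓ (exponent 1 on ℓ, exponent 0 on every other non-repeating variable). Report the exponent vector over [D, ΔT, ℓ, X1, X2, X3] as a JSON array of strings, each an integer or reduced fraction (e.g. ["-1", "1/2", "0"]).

Write exponents as rows L,Θ / cols D,ΔT,ℓ,X1,X2,X3:
  L: [ 1  0  1 -3 -1  1]
  Θ: [ 0  1  0 -3  3 -1]
Echelon form has 2 nonzero rows (pivots: D,ΔT)
Repeat: D,ΔT; free: ℓ,X1,X2,X3
RREF:
  r0: [   1    0    1   -3   -1    1]
  r1: [   0    1    0   -3    3   -1]
Fix exponent of ℓ at 1, X1 at 0, X2 at 0, X3 at 0; solve each RREF row for its pivot's exponent:
  r0: exp(D) + (1)·1 = 0 ⇒ exp(D) = -1
  r1: exp(ΔT) + (0)·1 = 0 ⇒ exp(ΔT) = 0
Π_1 = D^-1 · ℓ

["-1", "0", "1", "0", "0", "0"]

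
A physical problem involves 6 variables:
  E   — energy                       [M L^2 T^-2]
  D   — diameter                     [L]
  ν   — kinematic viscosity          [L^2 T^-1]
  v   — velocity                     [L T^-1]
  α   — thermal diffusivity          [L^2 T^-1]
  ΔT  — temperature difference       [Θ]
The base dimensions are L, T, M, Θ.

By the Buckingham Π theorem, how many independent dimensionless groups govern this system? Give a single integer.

2

Exponent matrix [L,T,M,Θ] × [E,D,ν,v,α,ΔT]:
  L: [ 2  1  2  1  2  0]
  T: [-2  0 -1 -1 -1  0]
  M: [ 1  0  0  0  0  0]
  Θ: [ 0  0  0  0  0  1]
Row reduction gives pivot columns E,D,ν,ΔT; rank = 4
n=6, r=4 ⇒ 2 dimensionless groups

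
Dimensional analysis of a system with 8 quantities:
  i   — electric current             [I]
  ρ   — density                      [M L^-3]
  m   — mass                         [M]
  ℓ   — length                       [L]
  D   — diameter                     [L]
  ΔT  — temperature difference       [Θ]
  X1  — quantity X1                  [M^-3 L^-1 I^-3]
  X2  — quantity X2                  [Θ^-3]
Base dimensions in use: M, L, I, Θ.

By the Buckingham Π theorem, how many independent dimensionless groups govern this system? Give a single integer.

Dimensional matrix (M×L×I×Θ by i×ρ×m×ℓ×D×ΔT×X1×X2):
  M: [ 0  1  1  0  0  0 -3  0]
  L: [ 0 -3  0  1  1  0 -1  0]
  I: [ 1  0  0  0  0  0 -3  0]
  Θ: [ 0  0  0  0  0  1  0 -3]
Row reduction gives pivot columns i,ρ,m,ΔT; rank = 4
8 vars − rank 4 = 4 Π groups

4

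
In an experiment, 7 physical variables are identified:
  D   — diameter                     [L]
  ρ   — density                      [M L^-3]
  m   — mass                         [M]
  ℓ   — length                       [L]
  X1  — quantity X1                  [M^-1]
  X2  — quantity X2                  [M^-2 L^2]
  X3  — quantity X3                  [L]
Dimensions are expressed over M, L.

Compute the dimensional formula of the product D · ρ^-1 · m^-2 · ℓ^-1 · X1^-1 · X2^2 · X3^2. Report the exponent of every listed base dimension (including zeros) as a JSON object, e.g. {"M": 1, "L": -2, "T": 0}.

{"M": -6, "L": 9}

Exponent matrix [M,L] × [D,ρ,m,ℓ,X1,X2,X3]:
  M: [ 0  1  1  0 -1 -2  0]
  L: [ 1 -3  0  1  0  2  1]
  [M]: (1)·0+(-1)·1+(-2)·1+(-1)·0+(-1)·-1+(2)·-2+(2)·0 = -6
  [L]: (1)·1+(-1)·-3+(-2)·0+(-1)·1+(-1)·0+(2)·2+(2)·1 = 9
⇒ M^-6 L^9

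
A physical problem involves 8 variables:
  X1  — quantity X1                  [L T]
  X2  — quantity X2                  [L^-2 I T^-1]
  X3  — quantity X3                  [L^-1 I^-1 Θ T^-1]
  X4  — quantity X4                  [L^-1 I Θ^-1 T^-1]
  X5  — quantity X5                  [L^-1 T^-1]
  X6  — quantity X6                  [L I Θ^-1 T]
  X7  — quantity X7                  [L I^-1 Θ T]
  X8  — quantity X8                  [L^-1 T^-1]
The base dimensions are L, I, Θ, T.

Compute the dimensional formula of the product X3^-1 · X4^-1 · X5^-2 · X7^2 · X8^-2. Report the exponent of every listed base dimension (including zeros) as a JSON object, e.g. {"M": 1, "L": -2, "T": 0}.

{"L": 8, "I": -2, "Θ": 2, "T": 8}

Exponent matrix [L,I,Θ,T] × [X1,X2,X3,X4,X5,X6,X7,X8]:
  L: [ 1 -2 -1 -1 -1  1  1 -1]
  I: [ 0  1 -1  1  0  1 -1  0]
  Θ: [ 0  0  1 -1  0 -1  1  0]
  T: [ 1 -1 -1 -1 -1  1  1 -1]
  [L]: (-1)·-1+(-1)·-1+(-2)·-1+(2)·1+(-2)·-1 = 8
  [I]: (-1)·-1+(-1)·1+(-2)·0+(2)·-1+(-2)·0 = -2
  [Θ]: (-1)·1+(-1)·-1+(-2)·0+(2)·1+(-2)·0 = 2
  [T]: (-1)·-1+(-1)·-1+(-2)·-1+(2)·1+(-2)·-1 = 8
⇒ L^8 I^-2 Θ^2 T^8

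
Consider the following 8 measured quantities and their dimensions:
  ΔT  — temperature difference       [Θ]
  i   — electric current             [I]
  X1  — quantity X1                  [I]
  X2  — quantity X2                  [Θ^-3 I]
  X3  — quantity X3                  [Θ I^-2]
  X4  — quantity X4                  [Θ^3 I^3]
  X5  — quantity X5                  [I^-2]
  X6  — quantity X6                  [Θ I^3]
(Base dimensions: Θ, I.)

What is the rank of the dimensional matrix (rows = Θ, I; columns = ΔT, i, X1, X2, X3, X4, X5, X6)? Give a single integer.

Write exponents as rows Θ,I / cols ΔT,i,X1,X2,X3,X4,X5,X6:
  Θ: [ 1  0  0 -3  1  3  0  1]
  I: [ 0  1  1  1 -2  3 -2  3]
Row reduction gives pivot columns ΔT,i; rank = 2

2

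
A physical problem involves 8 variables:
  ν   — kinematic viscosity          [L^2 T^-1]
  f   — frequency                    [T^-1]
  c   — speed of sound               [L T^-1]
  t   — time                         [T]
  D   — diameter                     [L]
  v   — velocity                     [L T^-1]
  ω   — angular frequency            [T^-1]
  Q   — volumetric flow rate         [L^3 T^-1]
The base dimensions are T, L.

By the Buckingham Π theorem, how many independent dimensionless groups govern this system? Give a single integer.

Write exponents as rows T,L / cols ν,f,c,t,D,v,ω,Q:
  T: [-1 -1 -1  1  0 -1 -1 -1]
  L: [ 2  0  1  0  1  1  0  3]
Echelon form has 2 nonzero rows (pivots: ν,f)
8 vars − rank 2 = 6 Π groups

6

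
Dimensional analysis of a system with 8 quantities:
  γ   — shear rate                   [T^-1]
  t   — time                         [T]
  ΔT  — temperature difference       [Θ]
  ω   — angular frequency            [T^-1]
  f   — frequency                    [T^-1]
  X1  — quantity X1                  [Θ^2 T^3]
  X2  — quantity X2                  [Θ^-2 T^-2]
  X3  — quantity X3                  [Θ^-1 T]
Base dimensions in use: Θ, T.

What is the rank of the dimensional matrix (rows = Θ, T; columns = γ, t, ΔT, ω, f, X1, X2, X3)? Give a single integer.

2

Dimensional matrix (Θ×T by γ×t×ΔT×ω×f×X1×X2×X3):
  Θ: [ 0  0  1  0  0  2 -2 -1]
  T: [-1  1  0 -1 -1  3 -2  1]
Row reduction gives pivot columns γ,ΔT; rank = 2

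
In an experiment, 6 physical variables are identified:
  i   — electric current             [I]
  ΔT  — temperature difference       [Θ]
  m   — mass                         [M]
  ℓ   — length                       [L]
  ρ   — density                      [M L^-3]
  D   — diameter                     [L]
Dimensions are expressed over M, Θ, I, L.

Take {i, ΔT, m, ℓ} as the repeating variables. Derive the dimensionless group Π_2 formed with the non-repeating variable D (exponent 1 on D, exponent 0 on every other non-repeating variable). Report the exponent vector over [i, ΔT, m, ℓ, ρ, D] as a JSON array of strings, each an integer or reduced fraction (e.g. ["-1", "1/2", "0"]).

Exponent matrix [M,Θ,I,L] × [i,ΔT,m,ℓ,ρ,D]:
  M: [ 0  0  1  0  1  0]
  Θ: [ 0  1  0  0  0  0]
  I: [ 1  0  0  0  0  0]
  L: [ 0  0  0  1 -3  1]
Row reduction gives pivot columns i,ΔT,m,ℓ; rank = 4
Repeat: i,ΔT,m,ℓ; free: ρ,D
RREF:
  r0: [   1    0    0    0    0    0]
  r1: [   0    1    0    0    0    0]
  r2: [   0    0    1    0    1    0]
  r3: [   0    0    0    1   -3    1]
Fix exponent of D at 1, ρ at 0; solve each RREF row for its pivot's exponent:
  r0: exp(i) + (0)·1 = 0 ⇒ exp(i) = 0
  r1: exp(ΔT) + (0)·1 = 0 ⇒ exp(ΔT) = 0
  r2: exp(m) + (0)·1 = 0 ⇒ exp(m) = 0
  r3: exp(ℓ) + (1)·1 = 0 ⇒ exp(ℓ) = -1
Π_2 = ℓ^-1 · D

["0", "0", "0", "-1", "0", "1"]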